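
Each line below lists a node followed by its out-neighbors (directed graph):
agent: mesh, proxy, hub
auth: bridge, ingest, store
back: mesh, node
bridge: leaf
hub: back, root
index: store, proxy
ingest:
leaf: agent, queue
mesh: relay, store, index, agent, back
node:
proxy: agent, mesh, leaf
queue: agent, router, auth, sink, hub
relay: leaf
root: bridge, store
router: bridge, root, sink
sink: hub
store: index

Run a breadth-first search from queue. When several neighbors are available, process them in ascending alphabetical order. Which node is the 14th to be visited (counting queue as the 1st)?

index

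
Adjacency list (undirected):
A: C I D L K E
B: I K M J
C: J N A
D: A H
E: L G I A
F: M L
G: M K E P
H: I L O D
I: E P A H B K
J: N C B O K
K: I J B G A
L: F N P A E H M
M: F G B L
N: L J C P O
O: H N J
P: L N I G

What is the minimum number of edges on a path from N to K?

2

Level 0: N
Level 1: C, J, L, O, P
Level 2: A, B, E, F, G, H, I, K, M
Level 3: D
K first appears at level 2.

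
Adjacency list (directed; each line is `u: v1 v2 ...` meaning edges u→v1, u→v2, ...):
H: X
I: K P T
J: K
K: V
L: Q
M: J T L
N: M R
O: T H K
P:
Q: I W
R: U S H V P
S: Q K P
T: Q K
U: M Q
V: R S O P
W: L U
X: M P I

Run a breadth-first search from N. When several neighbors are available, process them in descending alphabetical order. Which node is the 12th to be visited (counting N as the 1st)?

O

Visit N; enqueue R, M → queue [R, M]
Visit R; enqueue V, U, S, P, H → queue [M, V, U, S, P, H]
Visit M; enqueue T, L, J → queue [V, U, S, P, H, T, L, J]
Visit V; enqueue O → queue [U, S, P, H, T, L, J, O]
Visit U; enqueue Q → queue [S, P, H, T, L, J, O, Q]
Visit S; enqueue K → queue [P, H, T, L, J, O, Q, K]
Visit P → queue [H, T, L, J, O, Q, K]
Visit H; enqueue X → queue [T, L, J, O, Q, K, X]
Visit T → queue [L, J, O, Q, K, X]
Visit L → queue [J, O, Q, K, X]
Visit J → queue [O, Q, K, X]
Visit O → queue [Q, K, X]
Visit Q; enqueue W, I → queue [K, X, W, I]
Visit K → queue [X, W, I]
Visit X → queue [W, I]
Visit W → queue [I]
Visit I → queue []

Visit order: N, R, M, V, U, S, P, H, T, L, J, O, Q, K, X, W, I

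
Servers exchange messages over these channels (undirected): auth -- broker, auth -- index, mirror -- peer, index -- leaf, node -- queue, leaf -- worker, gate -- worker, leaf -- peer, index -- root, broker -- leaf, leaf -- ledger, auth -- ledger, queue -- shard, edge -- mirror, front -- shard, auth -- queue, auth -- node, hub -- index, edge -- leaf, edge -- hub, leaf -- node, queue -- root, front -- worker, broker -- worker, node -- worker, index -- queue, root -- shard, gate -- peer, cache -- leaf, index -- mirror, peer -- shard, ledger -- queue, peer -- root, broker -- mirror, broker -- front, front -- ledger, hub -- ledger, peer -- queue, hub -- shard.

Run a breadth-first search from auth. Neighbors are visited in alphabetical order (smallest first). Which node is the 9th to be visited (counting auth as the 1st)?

mirror

Visit auth; enqueue broker, index, ledger, node, queue → queue [broker, index, ledger, node, queue]
Visit broker; enqueue front, leaf, mirror, worker → queue [index, ledger, node, queue, front, leaf, mirror, worker]
Visit index; enqueue hub, root → queue [ledger, node, queue, front, leaf, mirror, worker, hub, root]
Visit ledger → queue [node, queue, front, leaf, mirror, worker, hub, root]
Visit node → queue [queue, front, leaf, mirror, worker, hub, root]
Visit queue; enqueue peer, shard → queue [front, leaf, mirror, worker, hub, root, peer, shard]
Visit front → queue [leaf, mirror, worker, hub, root, peer, shard]
Visit leaf; enqueue cache, edge → queue [mirror, worker, hub, root, peer, shard, cache, edge]
Visit mirror → queue [worker, hub, root, peer, shard, cache, edge]
Visit worker; enqueue gate → queue [hub, root, peer, shard, cache, edge, gate]
Visit hub → queue [root, peer, shard, cache, edge, gate]
Visit root → queue [peer, shard, cache, edge, gate]
Visit peer → queue [shard, cache, edge, gate]
Visit shard → queue [cache, edge, gate]
Visit cache → queue [edge, gate]
Visit edge → queue [gate]
Visit gate → queue []

Visit order: auth, broker, index, ledger, node, queue, front, leaf, mirror, worker, hub, root, peer, shard, cache, edge, gate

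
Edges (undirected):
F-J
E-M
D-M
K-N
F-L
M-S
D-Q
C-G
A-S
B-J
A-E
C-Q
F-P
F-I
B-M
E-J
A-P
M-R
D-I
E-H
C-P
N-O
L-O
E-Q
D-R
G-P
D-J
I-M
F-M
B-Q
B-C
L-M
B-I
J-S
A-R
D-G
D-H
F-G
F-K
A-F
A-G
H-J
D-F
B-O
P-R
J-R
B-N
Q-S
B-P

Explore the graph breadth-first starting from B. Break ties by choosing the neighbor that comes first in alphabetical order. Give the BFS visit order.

B, C, I, J, M, N, O, P, Q, G, D, F, E, H, R, S, L, K, A

Visit B; enqueue C, I, J, M, N, O, P, Q → queue [C, I, J, M, N, O, P, Q]
Visit C; enqueue G → queue [I, J, M, N, O, P, Q, G]
Visit I; enqueue D, F → queue [J, M, N, O, P, Q, G, D, F]
Visit J; enqueue E, H, R, S → queue [M, N, O, P, Q, G, D, F, E, H, R, S]
Visit M; enqueue L → queue [N, O, P, Q, G, D, F, E, H, R, S, L]
Visit N; enqueue K → queue [O, P, Q, G, D, F, E, H, R, S, L, K]
Visit O → queue [P, Q, G, D, F, E, H, R, S, L, K]
Visit P; enqueue A → queue [Q, G, D, F, E, H, R, S, L, K, A]
Visit Q → queue [G, D, F, E, H, R, S, L, K, A]
Visit G → queue [D, F, E, H, R, S, L, K, A]
Visit D → queue [F, E, H, R, S, L, K, A]
Visit F → queue [E, H, R, S, L, K, A]
Visit E → queue [H, R, S, L, K, A]
Visit H → queue [R, S, L, K, A]
Visit R → queue [S, L, K, A]
Visit S → queue [L, K, A]
Visit L → queue [K, A]
Visit K → queue [A]
Visit A → queue []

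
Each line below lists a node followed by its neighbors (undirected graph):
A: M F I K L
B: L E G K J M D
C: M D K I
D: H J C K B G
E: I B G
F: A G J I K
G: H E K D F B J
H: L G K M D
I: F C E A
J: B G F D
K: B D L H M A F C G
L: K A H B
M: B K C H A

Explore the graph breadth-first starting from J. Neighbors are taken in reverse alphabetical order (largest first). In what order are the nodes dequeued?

Visit J; enqueue G, F, D, B → queue [G, F, D, B]
Visit G; enqueue K, H, E → queue [F, D, B, K, H, E]
Visit F; enqueue I, A → queue [D, B, K, H, E, I, A]
Visit D; enqueue C → queue [B, K, H, E, I, A, C]
Visit B; enqueue M, L → queue [K, H, E, I, A, C, M, L]
Visit K → queue [H, E, I, A, C, M, L]
Visit H → queue [E, I, A, C, M, L]
Visit E → queue [I, A, C, M, L]
Visit I → queue [A, C, M, L]
Visit A → queue [C, M, L]
Visit C → queue [M, L]
Visit M → queue [L]
Visit L → queue []

J → G → F → D → B → K → H → E → I → A → C → M → L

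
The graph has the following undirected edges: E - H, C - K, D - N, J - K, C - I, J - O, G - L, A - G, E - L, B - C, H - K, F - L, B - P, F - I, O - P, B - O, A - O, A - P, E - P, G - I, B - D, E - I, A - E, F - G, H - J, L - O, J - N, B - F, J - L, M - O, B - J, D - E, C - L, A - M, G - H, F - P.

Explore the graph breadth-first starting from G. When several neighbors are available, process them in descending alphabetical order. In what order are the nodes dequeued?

G, L, I, H, F, A, O, J, E, C, K, P, B, M, N, D

Visit G; enqueue L, I, H, F, A → queue [L, I, H, F, A]
Visit L; enqueue O, J, E, C → queue [I, H, F, A, O, J, E, C]
Visit I → queue [H, F, A, O, J, E, C]
Visit H; enqueue K → queue [F, A, O, J, E, C, K]
Visit F; enqueue P, B → queue [A, O, J, E, C, K, P, B]
Visit A; enqueue M → queue [O, J, E, C, K, P, B, M]
Visit O → queue [J, E, C, K, P, B, M]
Visit J; enqueue N → queue [E, C, K, P, B, M, N]
Visit E; enqueue D → queue [C, K, P, B, M, N, D]
Visit C → queue [K, P, B, M, N, D]
Visit K → queue [P, B, M, N, D]
Visit P → queue [B, M, N, D]
Visit B → queue [M, N, D]
Visit M → queue [N, D]
Visit N → queue [D]
Visit D → queue []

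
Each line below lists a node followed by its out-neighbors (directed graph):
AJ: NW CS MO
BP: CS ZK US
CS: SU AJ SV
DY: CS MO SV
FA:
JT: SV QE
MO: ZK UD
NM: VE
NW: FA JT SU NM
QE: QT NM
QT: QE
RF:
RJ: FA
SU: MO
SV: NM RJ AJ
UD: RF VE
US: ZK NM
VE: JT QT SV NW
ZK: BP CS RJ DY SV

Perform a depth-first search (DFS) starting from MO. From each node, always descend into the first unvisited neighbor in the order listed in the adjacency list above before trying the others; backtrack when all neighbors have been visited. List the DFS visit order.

Visit MO
MO → ZK
ZK → BP
BP → CS
CS → SU
CS → AJ
AJ → NW
NW → FA
NW → JT
JT → SV
SV → NM
NM → VE
VE → QT
QT → QE
SV → RJ
BP → US
ZK → DY
MO → UD
UD → RF

MO ZK BP CS SU AJ NW FA JT SV NM VE QT QE RJ US DY UD RF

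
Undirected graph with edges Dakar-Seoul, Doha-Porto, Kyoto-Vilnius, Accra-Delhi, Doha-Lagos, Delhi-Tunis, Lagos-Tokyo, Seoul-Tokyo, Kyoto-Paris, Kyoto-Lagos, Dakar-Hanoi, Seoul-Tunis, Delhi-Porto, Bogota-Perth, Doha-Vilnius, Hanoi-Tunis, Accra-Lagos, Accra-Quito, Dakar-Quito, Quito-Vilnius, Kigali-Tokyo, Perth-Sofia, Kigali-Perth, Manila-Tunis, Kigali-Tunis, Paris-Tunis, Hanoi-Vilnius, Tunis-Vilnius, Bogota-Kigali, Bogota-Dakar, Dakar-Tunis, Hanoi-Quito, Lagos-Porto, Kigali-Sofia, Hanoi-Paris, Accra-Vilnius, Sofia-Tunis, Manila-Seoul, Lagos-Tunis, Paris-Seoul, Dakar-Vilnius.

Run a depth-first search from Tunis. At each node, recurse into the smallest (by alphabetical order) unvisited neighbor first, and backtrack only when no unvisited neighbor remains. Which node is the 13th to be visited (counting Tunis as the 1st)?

Vilnius

Visit Tunis
Tunis → Dakar
Dakar → Bogota
Bogota → Kigali
Kigali → Perth
Perth → Sofia
Kigali → Tokyo
Tokyo → Lagos
Lagos → Accra
Accra → Delhi
Delhi → Porto
Porto → Doha
Doha → Vilnius
Vilnius → Hanoi
Hanoi → Paris
Paris → Kyoto
Paris → Seoul
Seoul → Manila
Hanoi → Quito

Visit order: Tunis, Dakar, Bogota, Kigali, Perth, Sofia, Tokyo, Lagos, Accra, Delhi, Porto, Doha, Vilnius, Hanoi, Paris, Kyoto, Seoul, Manila, Quito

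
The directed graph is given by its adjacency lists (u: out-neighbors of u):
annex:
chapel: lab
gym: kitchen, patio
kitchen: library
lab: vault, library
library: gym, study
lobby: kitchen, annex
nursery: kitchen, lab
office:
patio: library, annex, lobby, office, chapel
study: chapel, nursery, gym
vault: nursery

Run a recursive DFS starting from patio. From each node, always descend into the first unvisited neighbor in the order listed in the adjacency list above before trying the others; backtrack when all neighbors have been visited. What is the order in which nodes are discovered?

patio → library → gym → kitchen → study → chapel → lab → vault → nursery → annex → lobby → office

Visit patio
patio → library
library → gym
gym → kitchen
library → study
study → chapel
chapel → lab
lab → vault
vault → nursery
patio → annex
patio → lobby
patio → office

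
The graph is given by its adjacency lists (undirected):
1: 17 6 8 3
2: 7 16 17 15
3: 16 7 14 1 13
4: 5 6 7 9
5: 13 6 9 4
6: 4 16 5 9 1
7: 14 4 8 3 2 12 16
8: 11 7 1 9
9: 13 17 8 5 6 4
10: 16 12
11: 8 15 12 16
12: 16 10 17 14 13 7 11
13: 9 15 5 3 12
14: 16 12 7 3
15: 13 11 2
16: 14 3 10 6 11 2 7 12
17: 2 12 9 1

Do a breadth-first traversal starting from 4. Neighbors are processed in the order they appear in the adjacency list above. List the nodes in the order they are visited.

4, 5, 6, 7, 9, 13, 16, 1, 14, 8, 3, 2, 12, 17, 15, 10, 11

Visit 4; enqueue 5, 6, 7, 9 → queue [5, 6, 7, 9]
Visit 5; enqueue 13 → queue [6, 7, 9, 13]
Visit 6; enqueue 16, 1 → queue [7, 9, 13, 16, 1]
Visit 7; enqueue 14, 8, 3, 2, 12 → queue [9, 13, 16, 1, 14, 8, 3, 2, 12]
Visit 9; enqueue 17 → queue [13, 16, 1, 14, 8, 3, 2, 12, 17]
Visit 13; enqueue 15 → queue [16, 1, 14, 8, 3, 2, 12, 17, 15]
Visit 16; enqueue 10, 11 → queue [1, 14, 8, 3, 2, 12, 17, 15, 10, 11]
Visit 1 → queue [14, 8, 3, 2, 12, 17, 15, 10, 11]
Visit 14 → queue [8, 3, 2, 12, 17, 15, 10, 11]
Visit 8 → queue [3, 2, 12, 17, 15, 10, 11]
Visit 3 → queue [2, 12, 17, 15, 10, 11]
Visit 2 → queue [12, 17, 15, 10, 11]
Visit 12 → queue [17, 15, 10, 11]
Visit 17 → queue [15, 10, 11]
Visit 15 → queue [10, 11]
Visit 10 → queue [11]
Visit 11 → queue []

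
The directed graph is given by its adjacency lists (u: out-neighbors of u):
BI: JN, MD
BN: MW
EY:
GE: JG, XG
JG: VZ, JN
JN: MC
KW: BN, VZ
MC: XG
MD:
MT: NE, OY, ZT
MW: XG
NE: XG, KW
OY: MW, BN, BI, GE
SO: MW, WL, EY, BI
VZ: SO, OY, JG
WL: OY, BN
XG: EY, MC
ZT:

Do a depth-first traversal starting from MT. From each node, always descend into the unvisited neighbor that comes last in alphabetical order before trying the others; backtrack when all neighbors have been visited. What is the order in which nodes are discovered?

MT ZT OY MW XG MC EY GE JG VZ SO WL BN BI MD JN NE KW

Visit MT
MT → ZT
MT → OY
OY → MW
MW → XG
XG → MC
XG → EY
OY → GE
GE → JG
JG → VZ
VZ → SO
SO → WL
WL → BN
SO → BI
BI → MD
BI → JN
MT → NE
NE → KW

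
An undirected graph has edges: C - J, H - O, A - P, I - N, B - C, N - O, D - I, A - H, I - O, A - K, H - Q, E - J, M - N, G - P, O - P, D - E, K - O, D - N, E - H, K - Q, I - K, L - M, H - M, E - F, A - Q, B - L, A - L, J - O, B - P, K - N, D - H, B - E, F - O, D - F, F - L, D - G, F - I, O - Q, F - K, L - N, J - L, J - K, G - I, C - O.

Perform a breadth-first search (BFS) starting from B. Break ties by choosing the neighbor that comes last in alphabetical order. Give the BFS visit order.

B -> P -> L -> E -> C -> O -> G -> A -> N -> M -> J -> F -> H -> D -> Q -> K -> I

Visit B; enqueue P, L, E, C → queue [P, L, E, C]
Visit P; enqueue O, G, A → queue [L, E, C, O, G, A]
Visit L; enqueue N, M, J, F → queue [E, C, O, G, A, N, M, J, F]
Visit E; enqueue H, D → queue [C, O, G, A, N, M, J, F, H, D]
Visit C → queue [O, G, A, N, M, J, F, H, D]
Visit O; enqueue Q, K, I → queue [G, A, N, M, J, F, H, D, Q, K, I]
Visit G → queue [A, N, M, J, F, H, D, Q, K, I]
Visit A → queue [N, M, J, F, H, D, Q, K, I]
Visit N → queue [M, J, F, H, D, Q, K, I]
Visit M → queue [J, F, H, D, Q, K, I]
Visit J → queue [F, H, D, Q, K, I]
Visit F → queue [H, D, Q, K, I]
Visit H → queue [D, Q, K, I]
Visit D → queue [Q, K, I]
Visit Q → queue [K, I]
Visit K → queue [I]
Visit I → queue []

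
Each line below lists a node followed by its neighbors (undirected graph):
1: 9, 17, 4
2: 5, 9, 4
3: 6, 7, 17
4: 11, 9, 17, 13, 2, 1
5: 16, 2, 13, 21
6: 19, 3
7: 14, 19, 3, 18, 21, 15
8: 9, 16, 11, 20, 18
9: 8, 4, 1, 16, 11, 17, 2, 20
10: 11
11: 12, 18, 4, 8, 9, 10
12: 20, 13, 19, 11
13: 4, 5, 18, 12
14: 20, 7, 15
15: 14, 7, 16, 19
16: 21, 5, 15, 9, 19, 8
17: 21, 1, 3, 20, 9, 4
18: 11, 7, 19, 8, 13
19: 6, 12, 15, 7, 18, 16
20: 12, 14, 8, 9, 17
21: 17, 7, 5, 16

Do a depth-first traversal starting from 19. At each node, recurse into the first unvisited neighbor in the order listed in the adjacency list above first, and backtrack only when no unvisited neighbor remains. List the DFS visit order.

Visit 19
19 → 6
6 → 3
3 → 7
7 → 14
14 → 20
20 → 12
12 → 13
13 → 4
4 → 11
11 → 18
18 → 8
8 → 9
9 → 1
1 → 17
17 → 21
21 → 5
5 → 16
16 → 15
5 → 2
11 → 10

19 → 6 → 3 → 7 → 14 → 20 → 12 → 13 → 4 → 11 → 18 → 8 → 9 → 1 → 17 → 21 → 5 → 16 → 15 → 2 → 10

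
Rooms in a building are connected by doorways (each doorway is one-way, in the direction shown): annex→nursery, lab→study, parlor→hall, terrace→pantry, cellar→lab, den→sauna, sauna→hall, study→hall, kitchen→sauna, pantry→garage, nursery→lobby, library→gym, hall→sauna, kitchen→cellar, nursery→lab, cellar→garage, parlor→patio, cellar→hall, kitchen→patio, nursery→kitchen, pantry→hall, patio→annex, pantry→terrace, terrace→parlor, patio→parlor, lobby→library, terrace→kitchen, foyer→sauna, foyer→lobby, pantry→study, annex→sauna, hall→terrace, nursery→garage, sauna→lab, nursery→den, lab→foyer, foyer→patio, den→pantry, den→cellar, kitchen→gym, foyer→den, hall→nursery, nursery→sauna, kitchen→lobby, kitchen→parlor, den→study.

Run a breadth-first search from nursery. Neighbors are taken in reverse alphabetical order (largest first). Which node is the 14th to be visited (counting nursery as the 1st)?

gym

Visit nursery; enqueue sauna, lobby, lab, kitchen, garage, den → queue [sauna, lobby, lab, kitchen, garage, den]
Visit sauna; enqueue hall → queue [lobby, lab, kitchen, garage, den, hall]
Visit lobby; enqueue library → queue [lab, kitchen, garage, den, hall, library]
Visit lab; enqueue study, foyer → queue [kitchen, garage, den, hall, library, study, foyer]
Visit kitchen; enqueue patio, parlor, gym, cellar → queue [garage, den, hall, library, study, foyer, patio, parlor, gym, cellar]
Visit garage → queue [den, hall, library, study, foyer, patio, parlor, gym, cellar]
Visit den; enqueue pantry → queue [hall, library, study, foyer, patio, parlor, gym, cellar, pantry]
Visit hall; enqueue terrace → queue [library, study, foyer, patio, parlor, gym, cellar, pantry, terrace]
Visit library → queue [study, foyer, patio, parlor, gym, cellar, pantry, terrace]
Visit study → queue [foyer, patio, parlor, gym, cellar, pantry, terrace]
Visit foyer → queue [patio, parlor, gym, cellar, pantry, terrace]
Visit patio; enqueue annex → queue [parlor, gym, cellar, pantry, terrace, annex]
Visit parlor → queue [gym, cellar, pantry, terrace, annex]
Visit gym → queue [cellar, pantry, terrace, annex]
Visit cellar → queue [pantry, terrace, annex]
Visit pantry → queue [terrace, annex]
Visit terrace → queue [annex]
Visit annex → queue []

Visit order: nursery, sauna, lobby, lab, kitchen, garage, den, hall, library, study, foyer, patio, parlor, gym, cellar, pantry, terrace, annex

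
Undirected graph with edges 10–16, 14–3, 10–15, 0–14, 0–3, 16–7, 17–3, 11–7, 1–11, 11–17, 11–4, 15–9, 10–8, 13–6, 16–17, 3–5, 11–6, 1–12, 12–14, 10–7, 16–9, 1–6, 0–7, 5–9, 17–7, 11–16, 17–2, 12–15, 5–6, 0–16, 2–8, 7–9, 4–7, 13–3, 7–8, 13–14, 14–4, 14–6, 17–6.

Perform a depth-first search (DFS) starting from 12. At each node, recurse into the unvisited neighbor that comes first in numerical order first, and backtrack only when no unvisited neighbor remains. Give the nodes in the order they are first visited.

Visit 12
12 → 1
1 → 6
6 → 5
5 → 3
3 → 0
0 → 7
7 → 4
4 → 11
11 → 16
16 → 9
9 → 15
15 → 10
10 → 8
8 → 2
2 → 17
4 → 14
14 → 13

12 → 1 → 6 → 5 → 3 → 0 → 7 → 4 → 11 → 16 → 9 → 15 → 10 → 8 → 2 → 17 → 14 → 13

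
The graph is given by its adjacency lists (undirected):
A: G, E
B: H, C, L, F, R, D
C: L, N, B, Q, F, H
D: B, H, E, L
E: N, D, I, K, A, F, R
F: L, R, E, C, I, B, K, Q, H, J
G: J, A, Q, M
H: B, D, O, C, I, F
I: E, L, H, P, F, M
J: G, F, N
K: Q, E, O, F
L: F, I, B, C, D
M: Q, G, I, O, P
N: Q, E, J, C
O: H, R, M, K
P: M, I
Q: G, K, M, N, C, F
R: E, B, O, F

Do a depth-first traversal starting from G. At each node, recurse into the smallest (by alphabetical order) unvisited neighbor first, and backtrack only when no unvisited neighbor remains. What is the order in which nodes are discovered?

Visit G
G → A
A → E
E → D
D → B
B → C
C → F
F → H
H → I
I → L
I → M
M → O
O → K
K → Q
Q → N
N → J
O → R
M → P

G -> A -> E -> D -> B -> C -> F -> H -> I -> L -> M -> O -> K -> Q -> N -> J -> R -> P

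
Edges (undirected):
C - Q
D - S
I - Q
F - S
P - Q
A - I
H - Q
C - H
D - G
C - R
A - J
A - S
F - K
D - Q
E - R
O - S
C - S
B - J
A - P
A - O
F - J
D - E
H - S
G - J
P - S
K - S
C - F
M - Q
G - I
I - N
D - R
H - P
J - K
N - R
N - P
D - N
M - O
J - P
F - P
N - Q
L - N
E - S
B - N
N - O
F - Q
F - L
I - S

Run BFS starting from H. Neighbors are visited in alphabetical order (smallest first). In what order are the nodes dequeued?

H → C → P → Q → S → F → R → A → J → N → D → I → M → E → K → O → L → B → G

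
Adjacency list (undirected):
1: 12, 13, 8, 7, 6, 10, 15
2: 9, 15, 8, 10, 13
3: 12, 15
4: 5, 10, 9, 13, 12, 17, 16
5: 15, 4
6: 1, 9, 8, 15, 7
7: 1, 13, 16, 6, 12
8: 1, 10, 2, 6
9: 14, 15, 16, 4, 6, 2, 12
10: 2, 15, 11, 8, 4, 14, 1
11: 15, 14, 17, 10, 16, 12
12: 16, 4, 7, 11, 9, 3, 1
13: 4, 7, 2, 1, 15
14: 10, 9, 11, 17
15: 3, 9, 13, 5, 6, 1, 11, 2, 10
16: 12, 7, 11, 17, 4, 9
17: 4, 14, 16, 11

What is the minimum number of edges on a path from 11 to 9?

Level 0: 11
Level 1: 10, 12, 14, 15, 16, 17
Level 2: 1, 2, 3, 4, 5, 6, 7, 8, 9, 13
9 first appears at level 2.

2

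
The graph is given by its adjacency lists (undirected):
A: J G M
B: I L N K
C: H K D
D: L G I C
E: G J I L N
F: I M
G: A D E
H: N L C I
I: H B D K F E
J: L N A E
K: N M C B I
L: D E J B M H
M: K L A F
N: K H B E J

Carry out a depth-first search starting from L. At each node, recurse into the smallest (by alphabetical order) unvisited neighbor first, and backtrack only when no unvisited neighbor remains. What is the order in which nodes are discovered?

Visit L
L → B
B → I
I → D
D → C
C → H
H → N
N → E
E → G
G → A
A → J
A → M
M → F
M → K

L B I D C H N E G A J M F K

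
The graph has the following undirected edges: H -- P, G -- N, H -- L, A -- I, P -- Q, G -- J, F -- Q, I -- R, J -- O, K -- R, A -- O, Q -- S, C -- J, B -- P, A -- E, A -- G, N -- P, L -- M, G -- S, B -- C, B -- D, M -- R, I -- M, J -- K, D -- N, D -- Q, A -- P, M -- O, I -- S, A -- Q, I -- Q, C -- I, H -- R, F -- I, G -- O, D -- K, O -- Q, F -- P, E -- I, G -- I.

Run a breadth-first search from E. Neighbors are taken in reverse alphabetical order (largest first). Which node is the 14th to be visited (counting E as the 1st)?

Visit E; enqueue I, A → queue [I, A]
Visit I; enqueue S, R, Q, M, G, F, C → queue [A, S, R, Q, M, G, F, C]
Visit A; enqueue P, O → queue [S, R, Q, M, G, F, C, P, O]
Visit S → queue [R, Q, M, G, F, C, P, O]
Visit R; enqueue K, H → queue [Q, M, G, F, C, P, O, K, H]
Visit Q; enqueue D → queue [M, G, F, C, P, O, K, H, D]
Visit M; enqueue L → queue [G, F, C, P, O, K, H, D, L]
Visit G; enqueue N, J → queue [F, C, P, O, K, H, D, L, N, J]
Visit F → queue [C, P, O, K, H, D, L, N, J]
Visit C; enqueue B → queue [P, O, K, H, D, L, N, J, B]
Visit P → queue [O, K, H, D, L, N, J, B]
Visit O → queue [K, H, D, L, N, J, B]
Visit K → queue [H, D, L, N, J, B]
Visit H → queue [D, L, N, J, B]
Visit D → queue [L, N, J, B]
Visit L → queue [N, J, B]
Visit N → queue [J, B]
Visit J → queue [B]
Visit B → queue []

Visit order: E, I, A, S, R, Q, M, G, F, C, P, O, K, H, D, L, N, J, B

H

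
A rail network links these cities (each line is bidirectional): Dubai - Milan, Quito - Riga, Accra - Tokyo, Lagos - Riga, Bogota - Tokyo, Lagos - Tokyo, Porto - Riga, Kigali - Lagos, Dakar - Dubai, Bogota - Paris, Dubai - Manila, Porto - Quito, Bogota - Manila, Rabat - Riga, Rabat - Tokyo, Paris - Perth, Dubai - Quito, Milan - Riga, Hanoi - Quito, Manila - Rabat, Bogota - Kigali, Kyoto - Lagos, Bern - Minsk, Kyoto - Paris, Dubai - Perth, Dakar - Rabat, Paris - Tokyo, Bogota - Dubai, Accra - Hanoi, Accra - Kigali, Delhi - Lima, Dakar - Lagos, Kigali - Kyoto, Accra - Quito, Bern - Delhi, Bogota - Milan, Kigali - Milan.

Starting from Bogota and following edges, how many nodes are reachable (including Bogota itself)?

BFS from Bogota visits: Bogota, Tokyo, Paris, Milan, Manila, Kigali, Dubai, Rabat, Lagos, Accra, Perth, Kyoto, Riga, Quito, Dakar, Hanoi, Porto
Reachable nodes: 17 of 21 total.

17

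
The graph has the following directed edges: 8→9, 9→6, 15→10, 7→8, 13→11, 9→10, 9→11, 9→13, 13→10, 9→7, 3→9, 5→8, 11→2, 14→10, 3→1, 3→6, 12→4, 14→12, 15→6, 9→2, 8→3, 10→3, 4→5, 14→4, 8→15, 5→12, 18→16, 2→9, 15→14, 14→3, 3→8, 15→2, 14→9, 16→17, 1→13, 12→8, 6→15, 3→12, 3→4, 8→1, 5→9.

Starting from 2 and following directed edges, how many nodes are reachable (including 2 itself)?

BFS from 2 visits: 2, 9, 6, 7, 10, 11, 13, 15, 8, 3, 14, 1, 4, 12, 5
Reachable nodes: 15 of 18 total.

15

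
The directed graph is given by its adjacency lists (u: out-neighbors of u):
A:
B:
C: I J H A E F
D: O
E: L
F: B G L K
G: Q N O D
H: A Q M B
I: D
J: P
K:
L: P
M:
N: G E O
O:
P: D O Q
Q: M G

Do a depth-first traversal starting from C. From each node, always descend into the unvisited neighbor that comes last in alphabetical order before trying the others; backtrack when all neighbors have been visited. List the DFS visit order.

Visit C
C → J
J → P
P → Q
Q → M
Q → G
G → O
G → N
N → E
E → L
G → D
C → I
C → H
H → B
H → A
C → F
F → K

C, J, P, Q, M, G, O, N, E, L, D, I, H, B, A, F, K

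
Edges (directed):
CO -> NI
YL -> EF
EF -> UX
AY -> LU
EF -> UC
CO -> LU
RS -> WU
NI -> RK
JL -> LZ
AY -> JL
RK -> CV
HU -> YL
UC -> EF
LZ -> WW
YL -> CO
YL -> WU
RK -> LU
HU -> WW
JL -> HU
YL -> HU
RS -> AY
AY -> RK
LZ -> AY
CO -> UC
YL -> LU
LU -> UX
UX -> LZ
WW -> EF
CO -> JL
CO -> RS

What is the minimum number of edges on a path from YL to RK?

Level 0: YL
Level 1: CO, EF, HU, LU, WU
Level 2: JL, NI, RS, UC, UX, WW
Level 3: AY, LZ, RK
Level 4: CV
RK first appears at level 3.

3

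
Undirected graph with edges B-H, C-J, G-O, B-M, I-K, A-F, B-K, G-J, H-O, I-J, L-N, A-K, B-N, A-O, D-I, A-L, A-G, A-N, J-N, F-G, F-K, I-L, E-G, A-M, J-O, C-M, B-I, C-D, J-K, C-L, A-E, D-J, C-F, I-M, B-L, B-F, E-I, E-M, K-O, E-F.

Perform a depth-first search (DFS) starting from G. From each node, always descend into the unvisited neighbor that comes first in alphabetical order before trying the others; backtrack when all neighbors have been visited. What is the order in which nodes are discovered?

Visit G
G → A
A → E
E → F
F → B
B → H
H → O
O → J
J → C
C → D
D → I
I → K
I → L
L → N
I → M

G → A → E → F → B → H → O → J → C → D → I → K → L → N → M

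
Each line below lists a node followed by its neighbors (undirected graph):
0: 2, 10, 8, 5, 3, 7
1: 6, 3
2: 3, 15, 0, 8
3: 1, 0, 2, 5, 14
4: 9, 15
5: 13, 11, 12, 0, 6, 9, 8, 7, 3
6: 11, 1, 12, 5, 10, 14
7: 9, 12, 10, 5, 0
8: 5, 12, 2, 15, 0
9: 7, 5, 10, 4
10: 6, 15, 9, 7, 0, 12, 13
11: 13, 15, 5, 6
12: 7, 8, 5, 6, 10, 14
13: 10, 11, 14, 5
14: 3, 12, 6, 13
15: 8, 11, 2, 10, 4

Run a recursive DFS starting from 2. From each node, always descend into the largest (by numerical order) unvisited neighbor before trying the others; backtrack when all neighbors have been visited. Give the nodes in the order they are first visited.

Visit 2
2 → 15
15 → 11
11 → 13
13 → 14
14 → 12
12 → 10
10 → 9
9 → 7
7 → 5
5 → 8
8 → 0
0 → 3
3 → 1
1 → 6
9 → 4

2, 15, 11, 13, 14, 12, 10, 9, 7, 5, 8, 0, 3, 1, 6, 4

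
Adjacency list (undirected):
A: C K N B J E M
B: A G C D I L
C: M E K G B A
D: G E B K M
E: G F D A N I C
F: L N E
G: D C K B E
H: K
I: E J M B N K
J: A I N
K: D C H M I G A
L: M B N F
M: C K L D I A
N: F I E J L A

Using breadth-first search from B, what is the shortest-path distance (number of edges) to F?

2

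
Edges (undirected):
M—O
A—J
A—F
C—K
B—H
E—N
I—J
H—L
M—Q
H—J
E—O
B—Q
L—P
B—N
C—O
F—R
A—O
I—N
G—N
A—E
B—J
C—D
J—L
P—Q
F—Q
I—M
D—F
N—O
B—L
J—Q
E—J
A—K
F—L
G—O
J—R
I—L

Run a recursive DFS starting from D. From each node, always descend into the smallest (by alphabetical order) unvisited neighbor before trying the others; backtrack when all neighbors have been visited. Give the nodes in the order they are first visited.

D C K A E J B H L F Q M I N G O P R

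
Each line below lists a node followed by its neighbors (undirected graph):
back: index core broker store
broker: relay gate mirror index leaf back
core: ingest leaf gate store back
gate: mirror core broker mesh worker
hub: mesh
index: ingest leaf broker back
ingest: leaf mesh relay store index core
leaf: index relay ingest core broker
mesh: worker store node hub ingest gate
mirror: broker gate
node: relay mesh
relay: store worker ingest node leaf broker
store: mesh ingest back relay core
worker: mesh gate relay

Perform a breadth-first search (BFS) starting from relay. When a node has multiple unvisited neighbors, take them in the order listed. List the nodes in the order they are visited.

Visit relay; enqueue store, worker, ingest, node, leaf, broker → queue [store, worker, ingest, node, leaf, broker]
Visit store; enqueue mesh, back, core → queue [worker, ingest, node, leaf, broker, mesh, back, core]
Visit worker; enqueue gate → queue [ingest, node, leaf, broker, mesh, back, core, gate]
Visit ingest; enqueue index → queue [node, leaf, broker, mesh, back, core, gate, index]
Visit node → queue [leaf, broker, mesh, back, core, gate, index]
Visit leaf → queue [broker, mesh, back, core, gate, index]
Visit broker; enqueue mirror → queue [mesh, back, core, gate, index, mirror]
Visit mesh; enqueue hub → queue [back, core, gate, index, mirror, hub]
Visit back → queue [core, gate, index, mirror, hub]
Visit core → queue [gate, index, mirror, hub]
Visit gate → queue [index, mirror, hub]
Visit index → queue [mirror, hub]
Visit mirror → queue [hub]
Visit hub → queue []

relay, store, worker, ingest, node, leaf, broker, mesh, back, core, gate, index, mirror, hub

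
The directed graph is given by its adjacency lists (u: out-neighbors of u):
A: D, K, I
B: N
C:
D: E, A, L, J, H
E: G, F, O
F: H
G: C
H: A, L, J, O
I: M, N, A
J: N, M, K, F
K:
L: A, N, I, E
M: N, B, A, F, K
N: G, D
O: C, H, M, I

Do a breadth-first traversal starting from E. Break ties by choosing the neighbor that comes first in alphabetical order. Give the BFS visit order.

E → F → G → O → H → C → I → M → A → J → L → N → B → K → D

Visit E; enqueue F, G, O → queue [F, G, O]
Visit F; enqueue H → queue [G, O, H]
Visit G; enqueue C → queue [O, H, C]
Visit O; enqueue I, M → queue [H, C, I, M]
Visit H; enqueue A, J, L → queue [C, I, M, A, J, L]
Visit C → queue [I, M, A, J, L]
Visit I; enqueue N → queue [M, A, J, L, N]
Visit M; enqueue B, K → queue [A, J, L, N, B, K]
Visit A; enqueue D → queue [J, L, N, B, K, D]
Visit J → queue [L, N, B, K, D]
Visit L → queue [N, B, K, D]
Visit N → queue [B, K, D]
Visit B → queue [K, D]
Visit K → queue [D]
Visit D → queue []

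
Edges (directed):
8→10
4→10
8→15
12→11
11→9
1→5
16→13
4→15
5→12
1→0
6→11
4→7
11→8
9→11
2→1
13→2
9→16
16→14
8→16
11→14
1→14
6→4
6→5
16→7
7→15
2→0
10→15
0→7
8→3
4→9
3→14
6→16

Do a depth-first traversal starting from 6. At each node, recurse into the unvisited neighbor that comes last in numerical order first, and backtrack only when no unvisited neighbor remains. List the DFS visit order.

Visit 6
6 → 16
16 → 14
16 → 13
13 → 2
2 → 1
1 → 5
5 → 12
12 → 11
11 → 9
11 → 8
8 → 15
8 → 10
8 → 3
1 → 0
0 → 7
6 → 4

6 16 14 13 2 1 5 12 11 9 8 15 10 3 0 7 4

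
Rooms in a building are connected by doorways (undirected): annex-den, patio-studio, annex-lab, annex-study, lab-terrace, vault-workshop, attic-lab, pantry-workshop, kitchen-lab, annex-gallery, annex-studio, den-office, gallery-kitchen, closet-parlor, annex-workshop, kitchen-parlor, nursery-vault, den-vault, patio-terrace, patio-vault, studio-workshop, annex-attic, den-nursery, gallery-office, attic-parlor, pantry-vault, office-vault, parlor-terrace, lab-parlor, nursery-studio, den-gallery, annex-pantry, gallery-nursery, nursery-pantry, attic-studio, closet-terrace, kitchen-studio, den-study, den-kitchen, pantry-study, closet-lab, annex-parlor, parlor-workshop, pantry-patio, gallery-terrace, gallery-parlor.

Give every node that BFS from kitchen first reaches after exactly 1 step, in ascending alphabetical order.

Level 0: kitchen
Level 1: den, gallery, lab, parlor, studio
Level 2: annex, attic, closet, nursery, office, patio, study, terrace, vault, workshop
Level 3: pantry

den, gallery, lab, parlor, studio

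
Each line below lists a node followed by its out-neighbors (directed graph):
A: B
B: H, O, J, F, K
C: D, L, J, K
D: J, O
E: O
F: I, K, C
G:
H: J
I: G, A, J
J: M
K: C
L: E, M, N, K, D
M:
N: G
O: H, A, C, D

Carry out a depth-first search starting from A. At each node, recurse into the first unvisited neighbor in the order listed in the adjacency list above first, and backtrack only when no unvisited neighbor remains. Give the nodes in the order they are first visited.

Visit A
A → B
B → H
H → J
J → M
B → O
O → C
C → D
C → L
L → E
L → N
N → G
L → K
B → F
F → I

A -> B -> H -> J -> M -> O -> C -> D -> L -> E -> N -> G -> K -> F -> I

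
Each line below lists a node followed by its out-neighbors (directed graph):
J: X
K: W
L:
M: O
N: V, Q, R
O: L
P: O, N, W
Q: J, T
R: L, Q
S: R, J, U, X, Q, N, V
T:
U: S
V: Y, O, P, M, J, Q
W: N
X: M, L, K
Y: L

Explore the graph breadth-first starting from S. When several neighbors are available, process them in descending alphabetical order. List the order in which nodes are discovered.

S -> X -> V -> U -> R -> Q -> N -> J -> M -> L -> K -> Y -> P -> O -> T -> W

Visit S; enqueue X, V, U, R, Q, N, J → queue [X, V, U, R, Q, N, J]
Visit X; enqueue M, L, K → queue [V, U, R, Q, N, J, M, L, K]
Visit V; enqueue Y, P, O → queue [U, R, Q, N, J, M, L, K, Y, P, O]
Visit U → queue [R, Q, N, J, M, L, K, Y, P, O]
Visit R → queue [Q, N, J, M, L, K, Y, P, O]
Visit Q; enqueue T → queue [N, J, M, L, K, Y, P, O, T]
Visit N → queue [J, M, L, K, Y, P, O, T]
Visit J → queue [M, L, K, Y, P, O, T]
Visit M → queue [L, K, Y, P, O, T]
Visit L → queue [K, Y, P, O, T]
Visit K; enqueue W → queue [Y, P, O, T, W]
Visit Y → queue [P, O, T, W]
Visit P → queue [O, T, W]
Visit O → queue [T, W]
Visit T → queue [W]
Visit W → queue []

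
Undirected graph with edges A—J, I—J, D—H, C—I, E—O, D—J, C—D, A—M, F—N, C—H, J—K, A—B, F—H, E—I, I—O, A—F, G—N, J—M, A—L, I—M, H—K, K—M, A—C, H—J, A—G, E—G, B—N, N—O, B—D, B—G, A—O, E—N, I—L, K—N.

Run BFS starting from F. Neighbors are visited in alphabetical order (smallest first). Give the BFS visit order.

F, A, H, N, B, C, G, J, L, M, O, D, K, E, I

Visit F; enqueue A, H, N → queue [A, H, N]
Visit A; enqueue B, C, G, J, L, M, O → queue [H, N, B, C, G, J, L, M, O]
Visit H; enqueue D, K → queue [N, B, C, G, J, L, M, O, D, K]
Visit N; enqueue E → queue [B, C, G, J, L, M, O, D, K, E]
Visit B → queue [C, G, J, L, M, O, D, K, E]
Visit C; enqueue I → queue [G, J, L, M, O, D, K, E, I]
Visit G → queue [J, L, M, O, D, K, E, I]
Visit J → queue [L, M, O, D, K, E, I]
Visit L → queue [M, O, D, K, E, I]
Visit M → queue [O, D, K, E, I]
Visit O → queue [D, K, E, I]
Visit D → queue [K, E, I]
Visit K → queue [E, I]
Visit E → queue [I]
Visit I → queue []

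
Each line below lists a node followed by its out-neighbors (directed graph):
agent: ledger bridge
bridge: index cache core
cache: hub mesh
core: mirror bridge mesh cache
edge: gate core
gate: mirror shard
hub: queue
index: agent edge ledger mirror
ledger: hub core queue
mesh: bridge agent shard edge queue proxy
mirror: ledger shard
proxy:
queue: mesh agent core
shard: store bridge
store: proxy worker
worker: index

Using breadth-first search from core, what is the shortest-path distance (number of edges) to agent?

Level 0: core
Level 1: bridge, cache, mesh, mirror
Level 2: agent, edge, hub, index, ledger, proxy, queue, shard
Level 3: gate, store
Level 4: worker
agent first appears at level 2.

2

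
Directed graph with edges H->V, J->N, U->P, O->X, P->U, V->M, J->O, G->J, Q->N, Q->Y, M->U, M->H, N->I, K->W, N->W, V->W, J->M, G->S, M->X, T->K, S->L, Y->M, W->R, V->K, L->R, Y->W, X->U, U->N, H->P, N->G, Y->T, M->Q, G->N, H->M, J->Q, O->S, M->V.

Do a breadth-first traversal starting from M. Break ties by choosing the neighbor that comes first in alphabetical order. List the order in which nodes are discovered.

M H Q U V X P N Y K W G I T R J S O L

Visit M; enqueue H, Q, U, V, X → queue [H, Q, U, V, X]
Visit H; enqueue P → queue [Q, U, V, X, P]
Visit Q; enqueue N, Y → queue [U, V, X, P, N, Y]
Visit U → queue [V, X, P, N, Y]
Visit V; enqueue K, W → queue [X, P, N, Y, K, W]
Visit X → queue [P, N, Y, K, W]
Visit P → queue [N, Y, K, W]
Visit N; enqueue G, I → queue [Y, K, W, G, I]
Visit Y; enqueue T → queue [K, W, G, I, T]
Visit K → queue [W, G, I, T]
Visit W; enqueue R → queue [G, I, T, R]
Visit G; enqueue J, S → queue [I, T, R, J, S]
Visit I → queue [T, R, J, S]
Visit T → queue [R, J, S]
Visit R → queue [J, S]
Visit J; enqueue O → queue [S, O]
Visit S; enqueue L → queue [O, L]
Visit O → queue [L]
Visit L → queue []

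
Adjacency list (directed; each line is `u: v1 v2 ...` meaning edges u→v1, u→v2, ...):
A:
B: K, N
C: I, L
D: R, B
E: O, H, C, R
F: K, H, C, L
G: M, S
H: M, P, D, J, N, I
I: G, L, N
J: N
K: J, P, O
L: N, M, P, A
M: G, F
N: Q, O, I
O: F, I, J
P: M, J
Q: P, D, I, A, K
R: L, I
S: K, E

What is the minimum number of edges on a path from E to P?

2

Level 0: E
Level 1: C, H, O, R
Level 2: D, F, I, J, L, M, N, P
Level 3: A, B, G, K, Q
Level 4: S
P first appears at level 2.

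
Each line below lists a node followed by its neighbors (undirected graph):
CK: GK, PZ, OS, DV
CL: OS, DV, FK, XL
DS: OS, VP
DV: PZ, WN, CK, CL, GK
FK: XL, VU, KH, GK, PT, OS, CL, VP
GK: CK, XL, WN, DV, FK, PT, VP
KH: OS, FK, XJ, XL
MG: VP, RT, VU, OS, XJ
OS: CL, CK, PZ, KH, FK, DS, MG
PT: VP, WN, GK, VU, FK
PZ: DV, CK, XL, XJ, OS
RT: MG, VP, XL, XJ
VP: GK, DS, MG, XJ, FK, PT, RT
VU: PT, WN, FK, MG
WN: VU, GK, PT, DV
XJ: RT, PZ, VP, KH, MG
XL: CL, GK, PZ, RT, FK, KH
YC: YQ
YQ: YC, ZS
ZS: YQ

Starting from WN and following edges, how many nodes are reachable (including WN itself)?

17

BFS from WN visits: WN, VU, GK, PT, DV, FK, MG, CK, XL, VP, PZ, CL, KH, OS, RT, XJ, DS
Reachable nodes: 17 of 20 total.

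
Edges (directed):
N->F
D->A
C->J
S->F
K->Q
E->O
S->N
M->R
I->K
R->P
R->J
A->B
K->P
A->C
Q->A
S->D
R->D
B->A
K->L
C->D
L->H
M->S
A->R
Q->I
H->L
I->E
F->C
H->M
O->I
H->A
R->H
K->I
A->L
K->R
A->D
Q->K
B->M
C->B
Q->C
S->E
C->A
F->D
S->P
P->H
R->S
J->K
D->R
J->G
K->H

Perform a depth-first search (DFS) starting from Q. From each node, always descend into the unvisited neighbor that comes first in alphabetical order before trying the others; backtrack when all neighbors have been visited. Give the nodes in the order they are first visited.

Q, A, B, M, R, D, H, L, J, G, K, I, E, O, P, S, F, C, N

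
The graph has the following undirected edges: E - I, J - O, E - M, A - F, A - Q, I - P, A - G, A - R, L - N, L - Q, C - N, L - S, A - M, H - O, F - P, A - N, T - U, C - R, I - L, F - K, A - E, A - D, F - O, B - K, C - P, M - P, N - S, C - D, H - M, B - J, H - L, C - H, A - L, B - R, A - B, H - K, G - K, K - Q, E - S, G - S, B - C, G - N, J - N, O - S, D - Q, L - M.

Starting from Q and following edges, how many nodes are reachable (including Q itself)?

BFS from Q visits: Q, A, D, K, L, B, E, F, G, M, N, R, C, H, I, S, J, O, P
Reachable nodes: 19 of 21 total.

19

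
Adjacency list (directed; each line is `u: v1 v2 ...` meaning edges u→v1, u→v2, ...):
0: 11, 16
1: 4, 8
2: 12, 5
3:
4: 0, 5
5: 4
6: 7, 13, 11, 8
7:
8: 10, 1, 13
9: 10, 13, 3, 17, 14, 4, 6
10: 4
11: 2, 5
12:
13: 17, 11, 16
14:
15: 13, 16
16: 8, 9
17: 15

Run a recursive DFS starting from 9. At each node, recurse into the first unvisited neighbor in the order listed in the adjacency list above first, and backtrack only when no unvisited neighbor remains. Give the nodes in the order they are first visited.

Visit 9
9 → 10
10 → 4
4 → 0
0 → 11
11 → 2
2 → 12
2 → 5
0 → 16
16 → 8
8 → 1
8 → 13
13 → 17
17 → 15
9 → 3
9 → 14
9 → 6
6 → 7

9, 10, 4, 0, 11, 2, 12, 5, 16, 8, 1, 13, 17, 15, 3, 14, 6, 7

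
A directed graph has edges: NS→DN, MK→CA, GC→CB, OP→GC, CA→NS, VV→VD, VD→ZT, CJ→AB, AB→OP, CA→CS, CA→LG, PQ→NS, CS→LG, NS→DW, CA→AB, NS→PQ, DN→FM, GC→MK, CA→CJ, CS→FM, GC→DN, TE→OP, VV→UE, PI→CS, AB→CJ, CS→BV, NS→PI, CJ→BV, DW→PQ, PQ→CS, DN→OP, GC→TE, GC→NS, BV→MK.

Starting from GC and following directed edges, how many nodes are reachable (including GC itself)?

BFS from GC visits: GC, CB, DN, MK, NS, TE, FM, OP, CA, DW, PI, PQ, AB, CJ, CS, LG, BV
Reachable nodes: 17 of 21 total.

17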